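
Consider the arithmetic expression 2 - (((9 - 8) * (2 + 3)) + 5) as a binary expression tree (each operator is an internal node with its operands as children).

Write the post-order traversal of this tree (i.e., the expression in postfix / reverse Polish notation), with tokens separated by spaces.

Post-order on an expression tree gives postfix notation: for each operator, emit left operand, right operand, then the operator.

2 9 8 - 2 3 + * 5 + -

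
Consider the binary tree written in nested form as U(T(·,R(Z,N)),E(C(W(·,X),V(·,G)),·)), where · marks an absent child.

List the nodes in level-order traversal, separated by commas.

U, T, E, R, C, Z, N, W, V, X, G

Level-order visits nodes level by level from the root, left to right within each level.
Level 0: U
Level 1: T, E
Level 2: R, C
Level 3: Z, N, W, V
Level 4: X, G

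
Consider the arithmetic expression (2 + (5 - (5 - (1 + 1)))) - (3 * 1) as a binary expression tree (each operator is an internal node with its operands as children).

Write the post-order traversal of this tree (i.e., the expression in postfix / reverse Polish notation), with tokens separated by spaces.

2 5 5 1 1 + - - + 3 1 * -

Post-order on an expression tree gives postfix notation: for each operator, emit left operand, right operand, then the operator.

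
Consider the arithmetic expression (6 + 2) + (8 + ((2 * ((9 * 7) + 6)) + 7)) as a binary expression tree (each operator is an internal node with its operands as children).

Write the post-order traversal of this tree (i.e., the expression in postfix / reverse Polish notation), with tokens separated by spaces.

Post-order on an expression tree gives postfix notation: for each operator, emit left operand, right operand, then the operator.

6 2 + 8 2 9 7 * 6 + * 7 + + +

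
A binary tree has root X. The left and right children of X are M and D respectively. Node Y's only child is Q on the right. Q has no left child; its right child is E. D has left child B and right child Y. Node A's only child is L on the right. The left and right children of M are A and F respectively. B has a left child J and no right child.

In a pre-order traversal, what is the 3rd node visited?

A

Pre-order visits the node, then its left subtree, then its right subtree.
Visit X.
At X: go left to M.
  Visit M.
  At M: go left to A.
    Visit A.
    At A: no left child.
    At A: go right to L.
      L is a leaf — visit L.
  At M: go right to F.
    F is a leaf — visit F.
At X: go right to D.
  Visit D.
  At D: go left to B.
    Visit B.
    At B: go left to J.
      J is a leaf — visit J.
    At B: no right child.
  At D: go right to Y.
    Visit Y.
    At Y: no left child.
    At Y: go right to Q.
      Visit Q.
      At Q: no left child.
      At Q: go right to E.
        E is a leaf — visit E.
Full pre-order sequence: X, M, A, L, F, D, B, J, Y, Q, E.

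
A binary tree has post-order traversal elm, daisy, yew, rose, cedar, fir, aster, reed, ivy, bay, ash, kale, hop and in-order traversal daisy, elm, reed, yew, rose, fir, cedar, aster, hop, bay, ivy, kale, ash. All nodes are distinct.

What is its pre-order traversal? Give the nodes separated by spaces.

The last element of post-order is the root; it splits in-order into left and right subtrees.
Root hop: left subtree has 8 nodes {daisy, elm, reed, yew, rose, fir, cedar, aster}, right has 4 {bay, ivy, kale, ash}.
  Root reed: left subtree has 2 nodes {daisy, elm}, right has 5 {yew, rose, fir, cedar, aster}.
    Root daisy: left subtree has 0 nodes { }, right has 1 {elm}.
    Root aster: left subtree has 4 nodes {yew, rose, fir, cedar}, right has 0 { }.
      Root fir: left subtree has 2 nodes {yew, rose}, right has 1 {cedar}.
        Root rose: left subtree has 1 node {yew}, right has 0 { }.
  Root kale: left subtree has 2 nodes {bay, ivy}, right has 1 {ash}.
    Root bay: left subtree has 0 nodes { }, right has 1 {ivy}.

hop reed daisy elm aster fir rose yew cedar kale bay ivy ash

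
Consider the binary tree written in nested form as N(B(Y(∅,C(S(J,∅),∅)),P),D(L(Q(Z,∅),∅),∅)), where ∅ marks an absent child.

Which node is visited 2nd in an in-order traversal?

J

In-order visits the left subtree, then the node, then the right subtree.
At N: go left to B.
  At B: go left to Y.
    At Y: no left child.
    Visit Y.
    At Y: go right to C.
      At C: go left to S.
        At S: go left to J.
          J is a leaf — visit J.
        Visit S.
        At S: no right child.
      Visit C.
      At C: no right child.
  Visit B.
  At B: go right to P.
    P is a leaf — visit P.
Visit N.
At N: go right to D.
  At D: go left to L.
    At L: go left to Q.
      At Q: go left to Z.
        Z is a leaf — visit Z.
      Visit Q.
      At Q: no right child.
    Visit L.
    At L: no right child.
  Visit D.
  At D: no right child.
Full in-order sequence: Y, J, S, C, B, P, N, Z, Q, L, D.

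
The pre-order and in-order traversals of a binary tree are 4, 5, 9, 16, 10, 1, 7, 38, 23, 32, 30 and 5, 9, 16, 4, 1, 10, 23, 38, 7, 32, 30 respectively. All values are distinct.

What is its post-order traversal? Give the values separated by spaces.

The first element of pre-order is the root; it splits in-order into left and right subtrees.
Root 4: left subtree has 3 nodes {5, 9, 16}, right has 7 {1, 10, 23, 38, 7, 32, 30}.
  Root 5: left subtree has 0 nodes { }, right has 2 {9, 16}.
    Root 9: left subtree has 0 nodes { }, right has 1 {16}.
  Root 10: left subtree has 1 node {1}, right has 5 {23, 38, 7, 32, 30}.
    Root 7: left subtree has 2 nodes {23, 38}, right has 2 {32, 30}.
      Root 38: left subtree has 1 node {23}, right has 0 { }.
      Root 32: left subtree has 0 nodes { }, right has 1 {30}.

16 9 5 1 23 38 30 32 7 10 4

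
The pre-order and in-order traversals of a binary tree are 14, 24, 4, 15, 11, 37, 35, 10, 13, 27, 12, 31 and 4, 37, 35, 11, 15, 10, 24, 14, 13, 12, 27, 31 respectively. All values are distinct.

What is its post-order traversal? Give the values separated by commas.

The first element of pre-order is the root; it splits in-order into left and right subtrees.
Root 14: left subtree has 7 nodes {4, 37, 35, 11, 15, 10, 24}, right has 4 {13, 12, 27, 31}.
  Root 24: left subtree has 6 nodes {4, 37, 35, 11, 15, 10}, right has 0 { }.
    Root 4: left subtree has 0 nodes { }, right has 5 {37, 35, 11, 15, 10}.
      Root 15: left subtree has 3 nodes {37, 35, 11}, right has 1 {10}.
        Root 11: left subtree has 2 nodes {37, 35}, right has 0 { }.
          Root 37: left subtree has 0 nodes { }, right has 1 {35}.
  Root 13: left subtree has 0 nodes { }, right has 3 {12, 27, 31}.
    Root 27: left subtree has 1 node {12}, right has 1 {31}.

35, 37, 11, 10, 15, 4, 24, 12, 31, 27, 13, 14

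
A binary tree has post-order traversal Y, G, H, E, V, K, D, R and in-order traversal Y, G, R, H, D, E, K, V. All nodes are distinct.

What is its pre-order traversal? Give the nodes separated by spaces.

R G Y D H K E V

The last element of post-order is the root; it splits in-order into left and right subtrees.
Root R: left subtree has 2 nodes {Y, G}, right has 5 {H, D, E, K, V}.
  Root G: left subtree has 1 node {Y}, right has 0 { }.
  Root D: left subtree has 1 node {H}, right has 3 {E, K, V}.
    Root K: left subtree has 1 node {E}, right has 1 {V}.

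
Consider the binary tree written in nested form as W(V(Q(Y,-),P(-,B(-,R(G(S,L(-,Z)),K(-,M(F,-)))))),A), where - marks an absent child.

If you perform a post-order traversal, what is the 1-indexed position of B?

Post-order visits the left subtree, then the right subtree, then the node.
At W: go left to V.
  At V: go left to Q.
    At Q: go left to Y.
      Y is a leaf — visit Y.
    At Q: no right child.
    Visit Q.
  At V: go right to P.
    At P: no left child.
    At P: go right to B.
      At B: no left child.
      At B: go right to R.
        At R: go left to G.
          At G: go left to S.
            S is a leaf — visit S.
          At G: go right to L.
            At L: no left child.
            At L: go right to Z.
              Z is a leaf — visit Z.
            Visit L.
          Visit G.
        At R: go right to K.
          At K: no left child.
          At K: go right to M.
            At M: go left to F.
              F is a leaf — visit F.
            At M: no right child.
            Visit M.
          Visit K.
        Visit R.
      Visit B.
    Visit P.
  Visit V.
At W: go right to A.
  A is a leaf — visit A.
Visit W.
Full post-order sequence: Y, Q, S, Z, L, G, F, M, K, R, B, P, V, A, W.

11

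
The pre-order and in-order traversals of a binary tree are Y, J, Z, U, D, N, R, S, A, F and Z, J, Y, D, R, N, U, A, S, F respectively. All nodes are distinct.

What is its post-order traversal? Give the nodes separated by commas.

The first element of pre-order is the root; it splits in-order into left and right subtrees.
Root Y: left subtree has 2 nodes {Z, J}, right has 7 {D, R, N, U, A, S, F}.
  Root J: left subtree has 1 node {Z}, right has 0 { }.
  Root U: left subtree has 3 nodes {D, R, N}, right has 3 {A, S, F}.
    Root D: left subtree has 0 nodes { }, right has 2 {R, N}.
      Root N: left subtree has 1 node {R}, right has 0 { }.
    Root S: left subtree has 1 node {A}, right has 1 {F}.

Z, J, R, N, D, A, F, S, U, Y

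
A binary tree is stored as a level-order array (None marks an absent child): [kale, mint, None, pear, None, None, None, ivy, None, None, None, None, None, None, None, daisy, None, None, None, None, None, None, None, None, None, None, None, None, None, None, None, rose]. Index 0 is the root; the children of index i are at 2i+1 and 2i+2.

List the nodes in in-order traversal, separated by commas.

rose, daisy, ivy, pear, mint, kale

In-order visits the left subtree, then the node, then the right subtree.
At kale: go left to mint.
  At mint: go left to pear.
    At pear: go left to ivy.
      At ivy: go left to daisy.
        At daisy: go left to rose.
          rose is a leaf — visit rose.
        Visit daisy.
        At daisy: no right child.
      Visit ivy.
      At ivy: no right child.
    Visit pear.
    At pear: no right child.
  Visit mint.
  At mint: no right child.
Visit kale.
At kale: no right child.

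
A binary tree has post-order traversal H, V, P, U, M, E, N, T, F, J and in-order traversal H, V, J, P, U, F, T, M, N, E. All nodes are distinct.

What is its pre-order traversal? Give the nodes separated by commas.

The last element of post-order is the root; it splits in-order into left and right subtrees.
Root J: left subtree has 2 nodes {H, V}, right has 7 {P, U, F, T, M, N, E}.
  Root V: left subtree has 1 node {H}, right has 0 { }.
  Root F: left subtree has 2 nodes {P, U}, right has 4 {T, M, N, E}.
    Root U: left subtree has 1 node {P}, right has 0 { }.
    Root T: left subtree has 0 nodes { }, right has 3 {M, N, E}.
      Root N: left subtree has 1 node {M}, right has 1 {E}.

J, V, H, F, U, P, T, N, M, E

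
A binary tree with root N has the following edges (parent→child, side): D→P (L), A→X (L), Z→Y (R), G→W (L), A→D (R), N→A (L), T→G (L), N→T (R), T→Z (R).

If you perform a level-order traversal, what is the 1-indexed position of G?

6

Level-order visits nodes level by level from the root, left to right within each level.
Level 0: N
Level 1: A, T
Level 2: X, D, G, Z
Level 3: P, W, Y
Full level-order sequence: N, A, T, X, D, G, Z, P, W, Y.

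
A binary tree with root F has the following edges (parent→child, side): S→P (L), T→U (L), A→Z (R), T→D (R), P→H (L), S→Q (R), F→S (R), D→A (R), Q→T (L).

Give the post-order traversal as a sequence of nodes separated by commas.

H, P, U, Z, A, D, T, Q, S, F

Post-order visits the left subtree, then the right subtree, then the node.
At F: no left child.
At F: go right to S.
  At S: go left to P.
    At P: go left to H.
      H is a leaf — visit H.
    At P: no right child.
    Visit P.
  At S: go right to Q.
    At Q: go left to T.
      At T: go left to U.
        U is a leaf — visit U.
      At T: go right to D.
        At D: no left child.
        At D: go right to A.
          At A: no left child.
          At A: go right to Z.
            Z is a leaf — visit Z.
          Visit A.
        Visit D.
      Visit T.
    At Q: no right child.
    Visit Q.
  Visit S.
Visit F.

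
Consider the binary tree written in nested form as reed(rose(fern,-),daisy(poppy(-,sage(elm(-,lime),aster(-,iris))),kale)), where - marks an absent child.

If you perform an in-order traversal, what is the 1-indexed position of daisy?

10

In-order visits the left subtree, then the node, then the right subtree.
At reed: go left to rose.
  At rose: go left to fern.
    fern is a leaf — visit fern.
  Visit rose.
  At rose: no right child.
Visit reed.
At reed: go right to daisy.
  At daisy: go left to poppy.
    At poppy: no left child.
    Visit poppy.
    At poppy: go right to sage.
      At sage: go left to elm.
        At elm: no left child.
        Visit elm.
        At elm: go right to lime.
          lime is a leaf — visit lime.
      Visit sage.
      At sage: go right to aster.
        At aster: no left child.
        Visit aster.
        At aster: go right to iris.
          iris is a leaf — visit iris.
  Visit daisy.
  At daisy: go right to kale.
    kale is a leaf — visit kale.
Full in-order sequence: fern, rose, reed, poppy, elm, lime, sage, aster, iris, daisy, kale.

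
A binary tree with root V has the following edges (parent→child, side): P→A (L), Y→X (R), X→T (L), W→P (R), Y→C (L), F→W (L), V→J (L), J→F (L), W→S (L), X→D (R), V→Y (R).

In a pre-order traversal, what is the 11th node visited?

T

Pre-order visits the node, then its left subtree, then its right subtree.
Visit V.
At V: go left to J.
  Visit J.
  At J: go left to F.
    Visit F.
    At F: go left to W.
      Visit W.
      At W: go left to S.
        S is a leaf — visit S.
      At W: go right to P.
        Visit P.
        At P: go left to A.
          A is a leaf — visit A.
        At P: no right child.
    At F: no right child.
  At J: no right child.
At V: go right to Y.
  Visit Y.
  At Y: go left to C.
    C is a leaf — visit C.
  At Y: go right to X.
    Visit X.
    At X: go left to T.
      T is a leaf — visit T.
    At X: go right to D.
      D is a leaf — visit D.
Full pre-order sequence: V, J, F, W, S, P, A, Y, C, X, T, D.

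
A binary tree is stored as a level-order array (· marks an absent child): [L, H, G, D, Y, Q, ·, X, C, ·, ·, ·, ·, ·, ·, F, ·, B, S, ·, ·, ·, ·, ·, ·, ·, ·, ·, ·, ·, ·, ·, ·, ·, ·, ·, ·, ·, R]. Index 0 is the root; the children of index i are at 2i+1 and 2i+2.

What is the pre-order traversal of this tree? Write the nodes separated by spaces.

L H D X F C B S R Y G Q

Pre-order visits the node, then its left subtree, then its right subtree.
Visit L.
At L: go left to H.
  Visit H.
  At H: go left to D.
    Visit D.
    At D: go left to X.
      Visit X.
      At X: go left to F.
        F is a leaf — visit F.
      At X: no right child.
    At D: go right to C.
      Visit C.
      At C: go left to B.
        B is a leaf — visit B.
      At C: go right to S.
        Visit S.
        At S: no left child.
        At S: go right to R.
          R is a leaf — visit R.
  At H: go right to Y.
    Y is a leaf — visit Y.
At L: go right to G.
  Visit G.
  At G: go left to Q.
    Q is a leaf — visit Q.
  At G: no right child.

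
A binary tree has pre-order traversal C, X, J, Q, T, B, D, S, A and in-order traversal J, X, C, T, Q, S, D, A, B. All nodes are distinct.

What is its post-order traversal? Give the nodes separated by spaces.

The first element of pre-order is the root; it splits in-order into left and right subtrees.
Root C: left subtree has 2 nodes {J, X}, right has 6 {T, Q, S, D, A, B}.
  Root X: left subtree has 1 node {J}, right has 0 { }.
  Root Q: left subtree has 1 node {T}, right has 4 {S, D, A, B}.
    Root B: left subtree has 3 nodes {S, D, A}, right has 0 { }.
      Root D: left subtree has 1 node {S}, right has 1 {A}.

J X T S A D B Q C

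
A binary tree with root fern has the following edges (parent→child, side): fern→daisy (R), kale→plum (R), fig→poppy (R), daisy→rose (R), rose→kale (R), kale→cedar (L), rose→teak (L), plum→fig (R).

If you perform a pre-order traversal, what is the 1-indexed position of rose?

3

Pre-order visits the node, then its left subtree, then its right subtree.
Visit fern.
At fern: no left child.
At fern: go right to daisy.
  Visit daisy.
  At daisy: no left child.
  At daisy: go right to rose.
    Visit rose.
    At rose: go left to teak.
      teak is a leaf — visit teak.
    At rose: go right to kale.
      Visit kale.
      At kale: go left to cedar.
        cedar is a leaf — visit cedar.
      At kale: go right to plum.
        Visit plum.
        At plum: no left child.
        At plum: go right to fig.
          Visit fig.
          At fig: no left child.
          At fig: go right to poppy.
            poppy is a leaf — visit poppy.
Full pre-order sequence: fern, daisy, rose, teak, kale, cedar, plum, fig, poppy.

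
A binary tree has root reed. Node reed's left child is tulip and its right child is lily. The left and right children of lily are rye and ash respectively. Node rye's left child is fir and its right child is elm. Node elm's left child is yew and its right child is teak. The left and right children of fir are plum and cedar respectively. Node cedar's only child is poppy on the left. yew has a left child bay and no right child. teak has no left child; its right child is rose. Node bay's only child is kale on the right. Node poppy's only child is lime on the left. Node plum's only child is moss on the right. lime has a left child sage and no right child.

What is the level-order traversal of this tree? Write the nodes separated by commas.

Level-order visits nodes level by level from the root, left to right within each level.
Level 0: reed
Level 1: tulip, lily
Level 2: rye, ash
Level 3: fir, elm
Level 4: plum, cedar, yew, teak
Level 5: moss, poppy, bay, rose
Level 6: lime, kale
Level 7: sage

reed, tulip, lily, rye, ash, fir, elm, plum, cedar, yew, teak, moss, poppy, bay, rose, lime, kale, sage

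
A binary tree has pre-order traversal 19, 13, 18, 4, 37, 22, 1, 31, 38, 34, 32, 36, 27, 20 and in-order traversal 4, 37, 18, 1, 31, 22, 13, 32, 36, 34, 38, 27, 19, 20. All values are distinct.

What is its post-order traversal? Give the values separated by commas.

37, 4, 31, 1, 22, 18, 36, 32, 34, 27, 38, 13, 20, 19

The first element of pre-order is the root; it splits in-order into left and right subtrees.
Root 19: left subtree has 12 nodes {4, 37, 18, 1, 31, 22, 13, 32, 36, 34, 38, 27}, right has 1 {20}.
  Root 13: left subtree has 6 nodes {4, 37, 18, 1, 31, 22}, right has 5 {32, 36, 34, 38, 27}.
    Root 18: left subtree has 2 nodes {4, 37}, right has 3 {1, 31, 22}.
      Root 4: left subtree has 0 nodes { }, right has 1 {37}.
      Root 22: left subtree has 2 nodes {1, 31}, right has 0 { }.
        Root 1: left subtree has 0 nodes { }, right has 1 {31}.
    Root 38: left subtree has 3 nodes {32, 36, 34}, right has 1 {27}.
      Root 34: left subtree has 2 nodes {32, 36}, right has 0 { }.
        Root 32: left subtree has 0 nodes { }, right has 1 {36}.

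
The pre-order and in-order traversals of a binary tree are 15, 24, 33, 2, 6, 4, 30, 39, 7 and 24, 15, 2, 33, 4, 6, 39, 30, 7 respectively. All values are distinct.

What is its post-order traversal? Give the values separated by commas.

24, 2, 4, 39, 7, 30, 6, 33, 15

The first element of pre-order is the root; it splits in-order into left and right subtrees.
Root 15: left subtree has 1 node {24}, right has 7 {2, 33, 4, 6, 39, 30, 7}.
  Root 33: left subtree has 1 node {2}, right has 5 {4, 6, 39, 30, 7}.
    Root 6: left subtree has 1 node {4}, right has 3 {39, 30, 7}.
      Root 30: left subtree has 1 node {39}, right has 1 {7}.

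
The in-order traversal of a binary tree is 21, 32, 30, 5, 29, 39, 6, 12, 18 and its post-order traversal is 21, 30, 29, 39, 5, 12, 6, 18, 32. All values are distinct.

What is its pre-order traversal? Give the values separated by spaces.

The last element of post-order is the root; it splits in-order into left and right subtrees.
Root 32: left subtree has 1 node {21}, right has 7 {30, 5, 29, 39, 6, 12, 18}.
  Root 18: left subtree has 6 nodes {30, 5, 29, 39, 6, 12}, right has 0 { }.
    Root 6: left subtree has 4 nodes {30, 5, 29, 39}, right has 1 {12}.
      Root 5: left subtree has 1 node {30}, right has 2 {29, 39}.
        Root 39: left subtree has 1 node {29}, right has 0 { }.

32 21 18 6 5 30 39 29 12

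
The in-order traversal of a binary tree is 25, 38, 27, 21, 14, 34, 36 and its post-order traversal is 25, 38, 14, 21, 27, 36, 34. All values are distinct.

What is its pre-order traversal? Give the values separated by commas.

34, 27, 38, 25, 21, 14, 36

The last element of post-order is the root; it splits in-order into left and right subtrees.
Root 34: left subtree has 5 nodes {25, 38, 27, 21, 14}, right has 1 {36}.
  Root 27: left subtree has 2 nodes {25, 38}, right has 2 {21, 14}.
    Root 38: left subtree has 1 node {25}, right has 0 { }.
    Root 21: left subtree has 0 nodes { }, right has 1 {14}.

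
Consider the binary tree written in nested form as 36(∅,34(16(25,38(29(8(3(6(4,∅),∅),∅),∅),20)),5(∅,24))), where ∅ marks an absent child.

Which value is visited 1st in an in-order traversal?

36

In-order visits the left subtree, then the node, then the right subtree.
At 36: no left child.
Visit 36.
At 36: go right to 34.
  At 34: go left to 16.
    At 16: go left to 25.
      25 is a leaf — visit 25.
    Visit 16.
    At 16: go right to 38.
      At 38: go left to 29.
        At 29: go left to 8.
          At 8: go left to 3.
            At 3: go left to 6.
              At 6: go left to 4.
                4 is a leaf — visit 4.
              Visit 6.
              At 6: no right child.
            Visit 3.
            At 3: no right child.
          Visit 8.
          At 8: no right child.
        Visit 29.
        At 29: no right child.
      Visit 38.
      At 38: go right to 20.
        20 is a leaf — visit 20.
  Visit 34.
  At 34: go right to 5.
    At 5: no left child.
    Visit 5.
    At 5: go right to 24.
      24 is a leaf — visit 24.
Full in-order sequence: 36, 25, 16, 4, 6, 3, 8, 29, 38, 20, 34, 5, 24.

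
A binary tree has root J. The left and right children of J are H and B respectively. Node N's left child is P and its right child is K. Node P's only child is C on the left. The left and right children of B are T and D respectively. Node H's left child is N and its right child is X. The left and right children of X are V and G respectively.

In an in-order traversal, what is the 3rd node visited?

In-order visits the left subtree, then the node, then the right subtree.
At J: go left to H.
  At H: go left to N.
    At N: go left to P.
      At P: go left to C.
        C is a leaf — visit C.
      Visit P.
      At P: no right child.
    Visit N.
    At N: go right to K.
      K is a leaf — visit K.
  Visit H.
  At H: go right to X.
    At X: go left to V.
      V is a leaf — visit V.
    Visit X.
    At X: go right to G.
      G is a leaf — visit G.
Visit J.
At J: go right to B.
  At B: go left to T.
    T is a leaf — visit T.
  Visit B.
  At B: go right to D.
    D is a leaf — visit D.
Full in-order sequence: C, P, N, K, H, V, X, G, J, T, B, D.

N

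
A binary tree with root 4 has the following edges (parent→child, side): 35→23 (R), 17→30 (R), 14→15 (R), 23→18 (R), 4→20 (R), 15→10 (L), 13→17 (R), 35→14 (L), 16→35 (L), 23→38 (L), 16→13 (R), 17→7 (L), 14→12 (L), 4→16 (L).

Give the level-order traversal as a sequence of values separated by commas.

4, 16, 20, 35, 13, 14, 23, 17, 12, 15, 38, 18, 7, 30, 10

Level-order visits nodes level by level from the root, left to right within each level.
Level 0: 4
Level 1: 16, 20
Level 2: 35, 13
Level 3: 14, 23, 17
Level 4: 12, 15, 38, 18, 7, 30
Level 5: 10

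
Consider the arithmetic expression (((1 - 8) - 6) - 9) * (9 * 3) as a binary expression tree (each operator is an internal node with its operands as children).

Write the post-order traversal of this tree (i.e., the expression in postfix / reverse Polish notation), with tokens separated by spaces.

Post-order on an expression tree gives postfix notation: for each operator, emit left operand, right operand, then the operator.

1 8 - 6 - 9 - 9 3 * *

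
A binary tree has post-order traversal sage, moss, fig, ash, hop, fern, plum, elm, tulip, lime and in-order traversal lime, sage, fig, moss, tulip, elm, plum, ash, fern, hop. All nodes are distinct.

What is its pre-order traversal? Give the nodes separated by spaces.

The last element of post-order is the root; it splits in-order into left and right subtrees.
Root lime: left subtree has 0 nodes { }, right has 9 {sage, fig, moss, tulip, elm, plum, ash, fern, hop}.
  Root tulip: left subtree has 3 nodes {sage, fig, moss}, right has 5 {elm, plum, ash, fern, hop}.
    Root fig: left subtree has 1 node {sage}, right has 1 {moss}.
    Root elm: left subtree has 0 nodes { }, right has 4 {plum, ash, fern, hop}.
      Root plum: left subtree has 0 nodes { }, right has 3 {ash, fern, hop}.
        Root fern: left subtree has 1 node {ash}, right has 1 {hop}.

lime tulip fig sage moss elm plum fern ash hop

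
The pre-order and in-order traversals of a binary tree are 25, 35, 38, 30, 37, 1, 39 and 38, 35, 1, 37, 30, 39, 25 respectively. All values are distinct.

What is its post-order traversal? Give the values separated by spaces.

38 1 37 39 30 35 25

The first element of pre-order is the root; it splits in-order into left and right subtrees.
Root 25: left subtree has 6 nodes {38, 35, 1, 37, 30, 39}, right has 0 { }.
  Root 35: left subtree has 1 node {38}, right has 4 {1, 37, 30, 39}.
    Root 30: left subtree has 2 nodes {1, 37}, right has 1 {39}.
      Root 37: left subtree has 1 node {1}, right has 0 { }.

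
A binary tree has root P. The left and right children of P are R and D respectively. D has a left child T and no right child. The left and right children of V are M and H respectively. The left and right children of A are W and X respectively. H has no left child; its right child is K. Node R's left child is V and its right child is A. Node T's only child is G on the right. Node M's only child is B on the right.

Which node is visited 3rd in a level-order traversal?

Level-order visits nodes level by level from the root, left to right within each level.
Level 0: P
Level 1: R, D
Level 2: V, A, T
Level 3: M, H, W, X, G
Level 4: B, K
Full level-order sequence: P, R, D, V, A, T, M, H, W, X, G, B, K.

D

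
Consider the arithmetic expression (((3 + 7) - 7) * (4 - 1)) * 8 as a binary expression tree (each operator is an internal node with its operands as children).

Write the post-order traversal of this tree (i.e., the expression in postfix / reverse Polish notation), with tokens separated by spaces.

Post-order on an expression tree gives postfix notation: for each operator, emit left operand, right operand, then the operator.

3 7 + 7 - 4 1 - * 8 *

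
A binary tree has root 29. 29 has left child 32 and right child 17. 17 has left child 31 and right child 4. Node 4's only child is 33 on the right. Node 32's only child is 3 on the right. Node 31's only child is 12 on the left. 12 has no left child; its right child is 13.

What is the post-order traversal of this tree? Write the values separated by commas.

3, 32, 13, 12, 31, 33, 4, 17, 29

Post-order visits the left subtree, then the right subtree, then the node.
At 29: go left to 32.
  At 32: no left child.
  At 32: go right to 3.
    3 is a leaf — visit 3.
  Visit 32.
At 29: go right to 17.
  At 17: go left to 31.
    At 31: go left to 12.
      At 12: no left child.
      At 12: go right to 13.
        13 is a leaf — visit 13.
      Visit 12.
    At 31: no right child.
    Visit 31.
  At 17: go right to 4.
    At 4: no left child.
    At 4: go right to 33.
      33 is a leaf — visit 33.
    Visit 4.
  Visit 17.
Visit 29.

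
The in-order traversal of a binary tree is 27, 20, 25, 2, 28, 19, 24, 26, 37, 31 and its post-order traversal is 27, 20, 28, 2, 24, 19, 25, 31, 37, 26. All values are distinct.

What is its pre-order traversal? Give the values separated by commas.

The last element of post-order is the root; it splits in-order into left and right subtrees.
Root 26: left subtree has 7 nodes {27, 20, 25, 2, 28, 19, 24}, right has 2 {37, 31}.
  Root 25: left subtree has 2 nodes {27, 20}, right has 4 {2, 28, 19, 24}.
    Root 20: left subtree has 1 node {27}, right has 0 { }.
    Root 19: left subtree has 2 nodes {2, 28}, right has 1 {24}.
      Root 2: left subtree has 0 nodes { }, right has 1 {28}.
  Root 37: left subtree has 0 nodes { }, right has 1 {31}.

26, 25, 20, 27, 19, 2, 28, 24, 37, 31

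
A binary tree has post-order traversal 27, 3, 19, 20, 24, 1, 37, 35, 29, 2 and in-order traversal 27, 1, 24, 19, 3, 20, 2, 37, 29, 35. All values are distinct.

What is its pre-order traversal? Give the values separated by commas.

The last element of post-order is the root; it splits in-order into left and right subtrees.
Root 2: left subtree has 6 nodes {27, 1, 24, 19, 3, 20}, right has 3 {37, 29, 35}.
  Root 1: left subtree has 1 node {27}, right has 4 {24, 19, 3, 20}.
    Root 24: left subtree has 0 nodes { }, right has 3 {19, 3, 20}.
      Root 20: left subtree has 2 nodes {19, 3}, right has 0 { }.
        Root 19: left subtree has 0 nodes { }, right has 1 {3}.
  Root 29: left subtree has 1 node {37}, right has 1 {35}.

2, 1, 27, 24, 20, 19, 3, 29, 37, 35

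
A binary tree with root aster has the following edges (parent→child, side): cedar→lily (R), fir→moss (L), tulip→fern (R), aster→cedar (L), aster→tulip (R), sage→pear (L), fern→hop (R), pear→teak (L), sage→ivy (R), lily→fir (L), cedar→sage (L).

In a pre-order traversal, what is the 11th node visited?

fern

Pre-order visits the node, then its left subtree, then its right subtree.
Visit aster.
At aster: go left to cedar.
  Visit cedar.
  At cedar: go left to sage.
    Visit sage.
    At sage: go left to pear.
      Visit pear.
      At pear: go left to teak.
        teak is a leaf — visit teak.
      At pear: no right child.
    At sage: go right to ivy.
      ivy is a leaf — visit ivy.
  At cedar: go right to lily.
    Visit lily.
    At lily: go left to fir.
      Visit fir.
      At fir: go left to moss.
        moss is a leaf — visit moss.
      At fir: no right child.
    At lily: no right child.
At aster: go right to tulip.
  Visit tulip.
  At tulip: no left child.
  At tulip: go right to fern.
    Visit fern.
    At fern: no left child.
    At fern: go right to hop.
      hop is a leaf — visit hop.
Full pre-order sequence: aster, cedar, sage, pear, teak, ivy, lily, fir, moss, tulip, fern, hop.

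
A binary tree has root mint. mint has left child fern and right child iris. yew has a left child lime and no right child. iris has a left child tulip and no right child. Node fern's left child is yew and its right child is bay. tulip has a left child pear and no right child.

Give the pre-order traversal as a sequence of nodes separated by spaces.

Pre-order visits the node, then its left subtree, then its right subtree.
Visit mint.
At mint: go left to fern.
  Visit fern.
  At fern: go left to yew.
    Visit yew.
    At yew: go left to lime.
      lime is a leaf — visit lime.
    At yew: no right child.
  At fern: go right to bay.
    bay is a leaf — visit bay.
At mint: go right to iris.
  Visit iris.
  At iris: go left to tulip.
    Visit tulip.
    At tulip: go left to pear.
      pear is a leaf — visit pear.
    At tulip: no right child.
  At iris: no right child.

mint fern yew lime bay iris tulip pear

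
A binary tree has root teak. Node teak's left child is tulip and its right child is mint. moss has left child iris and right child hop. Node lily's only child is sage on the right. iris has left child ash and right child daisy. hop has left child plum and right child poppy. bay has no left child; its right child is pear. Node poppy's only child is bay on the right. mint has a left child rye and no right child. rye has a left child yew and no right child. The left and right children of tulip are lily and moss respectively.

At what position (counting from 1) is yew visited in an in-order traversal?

14

In-order visits the left subtree, then the node, then the right subtree.
At teak: go left to tulip.
  At tulip: go left to lily.
    At lily: no left child.
    Visit lily.
    At lily: go right to sage.
      sage is a leaf — visit sage.
  Visit tulip.
  At tulip: go right to moss.
    At moss: go left to iris.
      At iris: go left to ash.
        ash is a leaf — visit ash.
      Visit iris.
      At iris: go right to daisy.
        daisy is a leaf — visit daisy.
    Visit moss.
    At moss: go right to hop.
      At hop: go left to plum.
        plum is a leaf — visit plum.
      Visit hop.
      At hop: go right to poppy.
        At poppy: no left child.
        Visit poppy.
        At poppy: go right to bay.
          At bay: no left child.
          Visit bay.
          At bay: go right to pear.
            pear is a leaf — visit pear.
Visit teak.
At teak: go right to mint.
  At mint: go left to rye.
    At rye: go left to yew.
      yew is a leaf — visit yew.
    Visit rye.
    At rye: no right child.
  Visit mint.
  At mint: no right child.
Full in-order sequence: lily, sage, tulip, ash, iris, daisy, moss, plum, hop, poppy, bay, pear, teak, yew, rye, mint.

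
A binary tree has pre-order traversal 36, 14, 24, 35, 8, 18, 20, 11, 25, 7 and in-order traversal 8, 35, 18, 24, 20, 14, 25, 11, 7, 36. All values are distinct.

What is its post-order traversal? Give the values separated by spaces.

8 18 35 20 24 25 7 11 14 36

The first element of pre-order is the root; it splits in-order into left and right subtrees.
Root 36: left subtree has 9 nodes {8, 35, 18, 24, 20, 14, 25, 11, 7}, right has 0 { }.
  Root 14: left subtree has 5 nodes {8, 35, 18, 24, 20}, right has 3 {25, 11, 7}.
    Root 24: left subtree has 3 nodes {8, 35, 18}, right has 1 {20}.
      Root 35: left subtree has 1 node {8}, right has 1 {18}.
    Root 11: left subtree has 1 node {25}, right has 1 {7}.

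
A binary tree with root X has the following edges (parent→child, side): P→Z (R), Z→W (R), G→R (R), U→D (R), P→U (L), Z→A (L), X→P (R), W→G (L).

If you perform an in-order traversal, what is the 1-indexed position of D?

3

In-order visits the left subtree, then the node, then the right subtree.
At X: no left child.
Visit X.
At X: go right to P.
  At P: go left to U.
    At U: no left child.
    Visit U.
    At U: go right to D.
      D is a leaf — visit D.
  Visit P.
  At P: go right to Z.
    At Z: go left to A.
      A is a leaf — visit A.
    Visit Z.
    At Z: go right to W.
      At W: go left to G.
        At G: no left child.
        Visit G.
        At G: go right to R.
          R is a leaf — visit R.
      Visit W.
      At W: no right child.
Full in-order sequence: X, U, D, P, A, Z, G, R, W.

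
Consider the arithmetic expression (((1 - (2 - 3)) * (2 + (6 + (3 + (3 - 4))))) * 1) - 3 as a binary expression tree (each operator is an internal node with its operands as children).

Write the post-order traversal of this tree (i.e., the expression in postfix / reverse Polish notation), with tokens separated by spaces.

1 2 3 - - 2 6 3 3 4 - + + + * 1 * 3 -

Post-order on an expression tree gives postfix notation: for each operator, emit left operand, right operand, then the operator.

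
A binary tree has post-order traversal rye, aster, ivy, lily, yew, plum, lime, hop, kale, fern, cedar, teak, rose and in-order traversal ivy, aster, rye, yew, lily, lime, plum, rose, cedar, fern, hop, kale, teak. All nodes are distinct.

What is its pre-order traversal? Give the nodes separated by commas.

The last element of post-order is the root; it splits in-order into left and right subtrees.
Root rose: left subtree has 7 nodes {ivy, aster, rye, yew, lily, lime, plum}, right has 5 {cedar, fern, hop, kale, teak}.
  Root lime: left subtree has 5 nodes {ivy, aster, rye, yew, lily}, right has 1 {plum}.
    Root yew: left subtree has 3 nodes {ivy, aster, rye}, right has 1 {lily}.
      Root ivy: left subtree has 0 nodes { }, right has 2 {aster, rye}.
        Root aster: left subtree has 0 nodes { }, right has 1 {rye}.
  Root teak: left subtree has 4 nodes {cedar, fern, hop, kale}, right has 0 { }.
    Root cedar: left subtree has 0 nodes { }, right has 3 {fern, hop, kale}.
      Root fern: left subtree has 0 nodes { }, right has 2 {hop, kale}.
        Root kale: left subtree has 1 node {hop}, right has 0 { }.

rose, lime, yew, ivy, aster, rye, lily, plum, teak, cedar, fern, kale, hop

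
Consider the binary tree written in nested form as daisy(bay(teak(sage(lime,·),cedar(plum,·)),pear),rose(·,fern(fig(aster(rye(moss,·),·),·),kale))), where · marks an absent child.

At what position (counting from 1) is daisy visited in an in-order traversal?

8

In-order visits the left subtree, then the node, then the right subtree.
At daisy: go left to bay.
  At bay: go left to teak.
    At teak: go left to sage.
      At sage: go left to lime.
        lime is a leaf — visit lime.
      Visit sage.
      At sage: no right child.
    Visit teak.
    At teak: go right to cedar.
      At cedar: go left to plum.
        plum is a leaf — visit plum.
      Visit cedar.
      At cedar: no right child.
  Visit bay.
  At bay: go right to pear.
    pear is a leaf — visit pear.
Visit daisy.
At daisy: go right to rose.
  At rose: no left child.
  Visit rose.
  At rose: go right to fern.
    At fern: go left to fig.
      At fig: go left to aster.
        At aster: go left to rye.
          At rye: go left to moss.
            moss is a leaf — visit moss.
          Visit rye.
          At rye: no right child.
        Visit aster.
        At aster: no right child.
      Visit fig.
      At fig: no right child.
    Visit fern.
    At fern: go right to kale.
      kale is a leaf — visit kale.
Full in-order sequence: lime, sage, teak, plum, cedar, bay, pear, daisy, rose, moss, rye, aster, fig, fern, kale.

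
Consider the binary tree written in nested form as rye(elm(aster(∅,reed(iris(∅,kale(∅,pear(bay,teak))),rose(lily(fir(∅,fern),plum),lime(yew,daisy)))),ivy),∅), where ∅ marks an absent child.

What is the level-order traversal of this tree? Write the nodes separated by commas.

Level-order visits nodes level by level from the root, left to right within each level.
Level 0: rye
Level 1: elm
Level 2: aster, ivy
Level 3: reed
Level 4: iris, rose
Level 5: kale, lily, lime
Level 6: pear, fir, plum, yew, daisy
Level 7: bay, teak, fern

rye, elm, aster, ivy, reed, iris, rose, kale, lily, lime, pear, fir, plum, yew, daisy, bay, teak, fern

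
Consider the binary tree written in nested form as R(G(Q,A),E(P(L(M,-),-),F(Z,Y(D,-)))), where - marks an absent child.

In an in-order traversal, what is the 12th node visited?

Y

In-order visits the left subtree, then the node, then the right subtree.
At R: go left to G.
  At G: go left to Q.
    Q is a leaf — visit Q.
  Visit G.
  At G: go right to A.
    A is a leaf — visit A.
Visit R.
At R: go right to E.
  At E: go left to P.
    At P: go left to L.
      At L: go left to M.
        M is a leaf — visit M.
      Visit L.
      At L: no right child.
    Visit P.
    At P: no right child.
  Visit E.
  At E: go right to F.
    At F: go left to Z.
      Z is a leaf — visit Z.
    Visit F.
    At F: go right to Y.
      At Y: go left to D.
        D is a leaf — visit D.
      Visit Y.
      At Y: no right child.
Full in-order sequence: Q, G, A, R, M, L, P, E, Z, F, D, Y.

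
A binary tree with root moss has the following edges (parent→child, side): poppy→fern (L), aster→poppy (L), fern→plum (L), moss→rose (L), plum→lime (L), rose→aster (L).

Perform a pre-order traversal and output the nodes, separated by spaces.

moss rose aster poppy fern plum lime

Pre-order visits the node, then its left subtree, then its right subtree.
Visit moss.
At moss: go left to rose.
  Visit rose.
  At rose: go left to aster.
    Visit aster.
    At aster: go left to poppy.
      Visit poppy.
      At poppy: go left to fern.
        Visit fern.
        At fern: go left to plum.
          Visit plum.
          At plum: go left to lime.
            lime is a leaf — visit lime.
          At plum: no right child.
        At fern: no right child.
      At poppy: no right child.
    At aster: no right child.
  At rose: no right child.
At moss: no right child.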